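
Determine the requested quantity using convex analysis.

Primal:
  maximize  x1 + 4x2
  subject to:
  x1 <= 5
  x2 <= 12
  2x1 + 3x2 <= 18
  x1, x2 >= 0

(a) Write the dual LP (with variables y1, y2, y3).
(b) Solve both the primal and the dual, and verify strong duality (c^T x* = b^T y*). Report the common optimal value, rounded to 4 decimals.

The standard primal-dual pair for 'max c^T x s.t. A x <= b, x >= 0' is:
  Dual:  min b^T y  s.t.  A^T y >= c,  y >= 0.

So the dual LP is:
  minimize  5y1 + 12y2 + 18y3
  subject to:
    y1 + 2y3 >= 1
    y2 + 3y3 >= 4
    y1, y2, y3 >= 0

Solving the primal: x* = (0, 6).
  primal value c^T x* = 24.
Solving the dual: y* = (0, 0, 1.3333).
  dual value b^T y* = 24.
Strong duality: c^T x* = b^T y*. Confirmed.

24


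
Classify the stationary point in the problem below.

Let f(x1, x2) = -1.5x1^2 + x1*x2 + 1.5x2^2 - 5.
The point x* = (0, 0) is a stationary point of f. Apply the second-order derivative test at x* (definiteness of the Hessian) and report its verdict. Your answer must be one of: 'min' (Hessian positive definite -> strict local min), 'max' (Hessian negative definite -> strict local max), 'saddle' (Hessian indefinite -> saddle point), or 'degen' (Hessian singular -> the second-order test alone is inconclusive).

Compute the Hessian H = grad^2 f:
  H = [[-3, 1], [1, 3]]
Verify stationarity: grad f(x*) = H x* + g = (0, 0).
Eigenvalues of H: -3.1623, 3.1623.
Eigenvalues have mixed signs, so H is indefinite -> x* is a saddle point.

saddle


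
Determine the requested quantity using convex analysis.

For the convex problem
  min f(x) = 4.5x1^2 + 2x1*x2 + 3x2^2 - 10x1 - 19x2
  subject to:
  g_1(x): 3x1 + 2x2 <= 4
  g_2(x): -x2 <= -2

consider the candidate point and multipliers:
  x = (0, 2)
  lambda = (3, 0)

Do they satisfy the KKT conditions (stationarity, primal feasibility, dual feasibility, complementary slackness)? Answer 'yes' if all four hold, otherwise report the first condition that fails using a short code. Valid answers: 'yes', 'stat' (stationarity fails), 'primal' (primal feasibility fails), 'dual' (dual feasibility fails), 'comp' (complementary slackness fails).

Gradient of f: grad f(x) = Q x + c = (-6, -7)
Constraint values g_i(x) = a_i^T x - b_i:
  g_1((0, 2)) = 0
  g_2((0, 2)) = 0
Stationarity residual: grad f(x) + sum_i lambda_i a_i = (3, -1)
  -> stationarity FAILS
Primal feasibility (all g_i <= 0): OK
Dual feasibility (all lambda_i >= 0): OK
Complementary slackness (lambda_i * g_i(x) = 0 for all i): OK

Verdict: the first failing condition is stationarity -> stat.

stat


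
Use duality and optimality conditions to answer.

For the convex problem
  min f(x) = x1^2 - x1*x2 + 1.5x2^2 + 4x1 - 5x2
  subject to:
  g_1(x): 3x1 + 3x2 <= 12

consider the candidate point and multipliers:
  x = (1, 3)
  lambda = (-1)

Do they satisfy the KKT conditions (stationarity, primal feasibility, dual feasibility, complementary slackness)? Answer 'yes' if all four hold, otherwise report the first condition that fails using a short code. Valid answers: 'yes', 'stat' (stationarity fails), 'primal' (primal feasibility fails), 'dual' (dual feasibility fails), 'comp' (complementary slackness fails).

Gradient of f: grad f(x) = Q x + c = (3, 3)
Constraint values g_i(x) = a_i^T x - b_i:
  g_1((1, 3)) = 0
Stationarity residual: grad f(x) + sum_i lambda_i a_i = (0, 0)
  -> stationarity OK
Primal feasibility (all g_i <= 0): OK
Dual feasibility (all lambda_i >= 0): FAILS
Complementary slackness (lambda_i * g_i(x) = 0 for all i): OK

Verdict: the first failing condition is dual_feasibility -> dual.

dual


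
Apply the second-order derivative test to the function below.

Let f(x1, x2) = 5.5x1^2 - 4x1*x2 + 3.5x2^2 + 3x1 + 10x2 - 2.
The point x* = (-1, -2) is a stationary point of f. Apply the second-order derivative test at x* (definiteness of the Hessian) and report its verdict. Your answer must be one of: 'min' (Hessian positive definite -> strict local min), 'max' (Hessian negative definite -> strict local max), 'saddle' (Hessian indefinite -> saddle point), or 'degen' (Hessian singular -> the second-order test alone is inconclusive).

Compute the Hessian H = grad^2 f:
  H = [[11, -4], [-4, 7]]
Verify stationarity: grad f(x*) = H x* + g = (0, 0).
Eigenvalues of H: 4.5279, 13.4721.
Both eigenvalues > 0, so H is positive definite -> x* is a strict local min.

min


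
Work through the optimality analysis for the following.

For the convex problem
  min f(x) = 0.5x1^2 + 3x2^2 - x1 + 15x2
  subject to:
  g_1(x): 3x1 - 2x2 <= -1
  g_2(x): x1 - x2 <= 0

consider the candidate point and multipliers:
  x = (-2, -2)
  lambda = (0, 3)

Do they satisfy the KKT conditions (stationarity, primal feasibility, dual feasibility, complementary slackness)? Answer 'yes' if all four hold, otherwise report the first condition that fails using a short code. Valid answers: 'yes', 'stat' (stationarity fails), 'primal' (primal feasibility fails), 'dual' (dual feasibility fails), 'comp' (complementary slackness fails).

Gradient of f: grad f(x) = Q x + c = (-3, 3)
Constraint values g_i(x) = a_i^T x - b_i:
  g_1((-2, -2)) = -1
  g_2((-2, -2)) = 0
Stationarity residual: grad f(x) + sum_i lambda_i a_i = (0, 0)
  -> stationarity OK
Primal feasibility (all g_i <= 0): OK
Dual feasibility (all lambda_i >= 0): OK
Complementary slackness (lambda_i * g_i(x) = 0 for all i): OK

Verdict: yes, KKT holds.

yes


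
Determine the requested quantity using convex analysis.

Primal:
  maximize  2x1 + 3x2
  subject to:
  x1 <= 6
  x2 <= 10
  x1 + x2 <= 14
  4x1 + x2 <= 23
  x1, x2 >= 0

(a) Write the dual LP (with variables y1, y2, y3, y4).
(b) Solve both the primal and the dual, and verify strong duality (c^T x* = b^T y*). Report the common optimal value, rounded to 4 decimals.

The standard primal-dual pair for 'max c^T x s.t. A x <= b, x >= 0' is:
  Dual:  min b^T y  s.t.  A^T y >= c,  y >= 0.

So the dual LP is:
  minimize  6y1 + 10y2 + 14y3 + 23y4
  subject to:
    y1 + y3 + 4y4 >= 2
    y2 + y3 + y4 >= 3
    y1, y2, y3, y4 >= 0

Solving the primal: x* = (3.25, 10).
  primal value c^T x* = 36.5.
Solving the dual: y* = (0, 2.5, 0, 0.5).
  dual value b^T y* = 36.5.
Strong duality: c^T x* = b^T y*. Confirmed.

36.5


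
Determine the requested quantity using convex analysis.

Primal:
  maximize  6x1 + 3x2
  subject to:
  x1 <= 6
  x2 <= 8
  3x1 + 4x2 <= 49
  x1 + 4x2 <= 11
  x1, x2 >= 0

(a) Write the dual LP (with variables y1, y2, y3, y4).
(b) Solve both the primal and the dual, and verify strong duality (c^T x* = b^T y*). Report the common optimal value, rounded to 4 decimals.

The standard primal-dual pair for 'max c^T x s.t. A x <= b, x >= 0' is:
  Dual:  min b^T y  s.t.  A^T y >= c,  y >= 0.

So the dual LP is:
  minimize  6y1 + 8y2 + 49y3 + 11y4
  subject to:
    y1 + 3y3 + y4 >= 6
    y2 + 4y3 + 4y4 >= 3
    y1, y2, y3, y4 >= 0

Solving the primal: x* = (6, 1.25).
  primal value c^T x* = 39.75.
Solving the dual: y* = (5.25, 0, 0, 0.75).
  dual value b^T y* = 39.75.
Strong duality: c^T x* = b^T y*. Confirmed.

39.75


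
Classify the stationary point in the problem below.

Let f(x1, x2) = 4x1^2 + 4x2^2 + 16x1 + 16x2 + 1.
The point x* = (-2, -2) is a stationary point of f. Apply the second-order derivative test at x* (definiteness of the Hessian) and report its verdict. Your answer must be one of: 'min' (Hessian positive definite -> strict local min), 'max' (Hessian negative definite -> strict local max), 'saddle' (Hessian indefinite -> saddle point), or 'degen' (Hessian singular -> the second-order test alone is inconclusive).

Compute the Hessian H = grad^2 f:
  H = [[8, 0], [0, 8]]
Verify stationarity: grad f(x*) = H x* + g = (0, 0).
Eigenvalues of H: 8, 8.
Both eigenvalues > 0, so H is positive definite -> x* is a strict local min.

min


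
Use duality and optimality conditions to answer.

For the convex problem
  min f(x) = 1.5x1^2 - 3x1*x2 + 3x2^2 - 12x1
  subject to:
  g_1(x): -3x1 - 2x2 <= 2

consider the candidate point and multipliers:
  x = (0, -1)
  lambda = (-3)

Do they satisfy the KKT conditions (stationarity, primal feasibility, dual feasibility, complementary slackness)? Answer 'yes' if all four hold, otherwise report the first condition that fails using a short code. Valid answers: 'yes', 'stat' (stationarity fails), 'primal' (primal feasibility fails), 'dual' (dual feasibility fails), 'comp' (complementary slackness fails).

Gradient of f: grad f(x) = Q x + c = (-9, -6)
Constraint values g_i(x) = a_i^T x - b_i:
  g_1((0, -1)) = 0
Stationarity residual: grad f(x) + sum_i lambda_i a_i = (0, 0)
  -> stationarity OK
Primal feasibility (all g_i <= 0): OK
Dual feasibility (all lambda_i >= 0): FAILS
Complementary slackness (lambda_i * g_i(x) = 0 for all i): OK

Verdict: the first failing condition is dual_feasibility -> dual.

dual


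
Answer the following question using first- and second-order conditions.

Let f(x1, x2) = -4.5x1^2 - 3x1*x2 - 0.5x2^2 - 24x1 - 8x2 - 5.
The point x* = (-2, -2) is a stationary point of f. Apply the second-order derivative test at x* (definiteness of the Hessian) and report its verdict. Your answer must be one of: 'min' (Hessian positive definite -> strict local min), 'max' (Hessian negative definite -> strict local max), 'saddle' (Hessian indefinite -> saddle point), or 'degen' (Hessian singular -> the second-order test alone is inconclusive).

Compute the Hessian H = grad^2 f:
  H = [[-9, -3], [-3, -1]]
Verify stationarity: grad f(x*) = H x* + g = (0, 0).
Eigenvalues of H: -10, 0.
H has a zero eigenvalue (singular; negative semidefinite but not definite), so H is neither positive definite, negative definite, nor indefinite. The second-order test alone is inconclusive -> degen.
(Indeed, f is constant along the null direction of H through x*, so x* is not a strict local extremum.)

degen


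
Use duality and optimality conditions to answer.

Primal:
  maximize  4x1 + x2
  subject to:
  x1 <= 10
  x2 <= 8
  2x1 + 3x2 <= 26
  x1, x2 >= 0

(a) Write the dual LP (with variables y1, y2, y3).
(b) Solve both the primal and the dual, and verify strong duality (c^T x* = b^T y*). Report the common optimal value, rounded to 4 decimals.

The standard primal-dual pair for 'max c^T x s.t. A x <= b, x >= 0' is:
  Dual:  min b^T y  s.t.  A^T y >= c,  y >= 0.

So the dual LP is:
  minimize  10y1 + 8y2 + 26y3
  subject to:
    y1 + 2y3 >= 4
    y2 + 3y3 >= 1
    y1, y2, y3 >= 0

Solving the primal: x* = (10, 2).
  primal value c^T x* = 42.
Solving the dual: y* = (3.3333, 0, 0.3333).
  dual value b^T y* = 42.
Strong duality: c^T x* = b^T y*. Confirmed.

42


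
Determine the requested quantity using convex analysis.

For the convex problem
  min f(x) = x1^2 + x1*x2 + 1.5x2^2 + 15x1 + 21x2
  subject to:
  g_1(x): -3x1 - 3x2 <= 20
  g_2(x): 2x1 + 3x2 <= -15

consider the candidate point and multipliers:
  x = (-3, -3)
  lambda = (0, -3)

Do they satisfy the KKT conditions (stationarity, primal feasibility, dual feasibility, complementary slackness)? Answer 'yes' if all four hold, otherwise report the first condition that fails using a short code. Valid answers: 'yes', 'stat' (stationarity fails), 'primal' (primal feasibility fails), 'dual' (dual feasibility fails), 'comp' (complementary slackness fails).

Gradient of f: grad f(x) = Q x + c = (6, 9)
Constraint values g_i(x) = a_i^T x - b_i:
  g_1((-3, -3)) = -2
  g_2((-3, -3)) = 0
Stationarity residual: grad f(x) + sum_i lambda_i a_i = (0, 0)
  -> stationarity OK
Primal feasibility (all g_i <= 0): OK
Dual feasibility (all lambda_i >= 0): FAILS
Complementary slackness (lambda_i * g_i(x) = 0 for all i): OK

Verdict: the first failing condition is dual_feasibility -> dual.

dual


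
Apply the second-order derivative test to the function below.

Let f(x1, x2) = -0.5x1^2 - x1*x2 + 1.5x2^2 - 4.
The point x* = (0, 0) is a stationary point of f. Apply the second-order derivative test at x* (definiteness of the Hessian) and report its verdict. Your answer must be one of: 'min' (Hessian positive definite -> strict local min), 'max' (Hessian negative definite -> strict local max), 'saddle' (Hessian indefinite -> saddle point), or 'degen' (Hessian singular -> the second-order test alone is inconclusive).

Compute the Hessian H = grad^2 f:
  H = [[-1, -1], [-1, 3]]
Verify stationarity: grad f(x*) = H x* + g = (0, 0).
Eigenvalues of H: -1.2361, 3.2361.
Eigenvalues have mixed signs, so H is indefinite -> x* is a saddle point.

saddle


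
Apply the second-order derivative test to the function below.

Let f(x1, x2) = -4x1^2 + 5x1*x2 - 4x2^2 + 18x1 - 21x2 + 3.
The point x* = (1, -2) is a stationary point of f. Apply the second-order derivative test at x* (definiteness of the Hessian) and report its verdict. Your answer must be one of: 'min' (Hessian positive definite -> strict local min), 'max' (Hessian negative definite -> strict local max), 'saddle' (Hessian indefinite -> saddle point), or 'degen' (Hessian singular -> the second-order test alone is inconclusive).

Compute the Hessian H = grad^2 f:
  H = [[-8, 5], [5, -8]]
Verify stationarity: grad f(x*) = H x* + g = (0, 0).
Eigenvalues of H: -13, -3.
Both eigenvalues < 0, so H is negative definite -> x* is a strict local max.

max


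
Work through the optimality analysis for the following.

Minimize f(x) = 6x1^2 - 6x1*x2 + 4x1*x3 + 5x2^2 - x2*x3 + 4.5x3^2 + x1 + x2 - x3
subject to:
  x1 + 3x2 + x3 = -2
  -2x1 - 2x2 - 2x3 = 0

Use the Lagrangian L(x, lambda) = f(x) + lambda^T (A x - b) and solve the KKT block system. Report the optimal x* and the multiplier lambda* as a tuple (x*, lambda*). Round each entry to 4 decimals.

Form the Lagrangian:
  L(x, lambda) = (1/2) x^T Q x + c^T x + lambda^T (A x - b)
Stationarity (grad_x L = 0): Q x + c + A^T lambda = 0.
Primal feasibility: A x = b.

This gives the KKT block system:
  [ Q   A^T ] [ x     ]   [-c ]
  [ A    0  ] [ lambda ] = [ b ]

Solving the linear system:
  x*      = (-0.1538, -1, 1.1538)
  lambda* = (9.5, 9.6346)
  f(x*)   = 8.3462

x* = (-0.1538, -1, 1.1538), lambda* = (9.5, 9.6346)


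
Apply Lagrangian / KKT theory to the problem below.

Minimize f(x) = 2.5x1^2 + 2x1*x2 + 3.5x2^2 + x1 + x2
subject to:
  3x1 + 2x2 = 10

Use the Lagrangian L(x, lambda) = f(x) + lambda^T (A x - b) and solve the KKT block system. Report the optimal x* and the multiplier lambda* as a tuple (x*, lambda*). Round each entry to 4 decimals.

Form the Lagrangian:
  L(x, lambda) = (1/2) x^T Q x + c^T x + lambda^T (A x - b)
Stationarity (grad_x L = 0): Q x + c + A^T lambda = 0.
Primal feasibility: A x = b.

This gives the KKT block system:
  [ Q   A^T ] [ x     ]   [-c ]
  [ A    0  ] [ lambda ] = [ b ]

Solving the linear system:
  x*      = (2.9153, 0.6271)
  lambda* = (-5.6102)
  f(x*)   = 29.822

x* = (2.9153, 0.6271), lambda* = (-5.6102)


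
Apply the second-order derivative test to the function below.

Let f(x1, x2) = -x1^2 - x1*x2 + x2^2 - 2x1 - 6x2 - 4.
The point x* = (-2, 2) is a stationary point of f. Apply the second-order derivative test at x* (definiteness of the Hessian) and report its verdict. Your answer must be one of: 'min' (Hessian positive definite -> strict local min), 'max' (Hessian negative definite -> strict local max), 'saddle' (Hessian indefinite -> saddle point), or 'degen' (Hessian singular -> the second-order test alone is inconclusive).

Compute the Hessian H = grad^2 f:
  H = [[-2, -1], [-1, 2]]
Verify stationarity: grad f(x*) = H x* + g = (0, 0).
Eigenvalues of H: -2.2361, 2.2361.
Eigenvalues have mixed signs, so H is indefinite -> x* is a saddle point.

saddle


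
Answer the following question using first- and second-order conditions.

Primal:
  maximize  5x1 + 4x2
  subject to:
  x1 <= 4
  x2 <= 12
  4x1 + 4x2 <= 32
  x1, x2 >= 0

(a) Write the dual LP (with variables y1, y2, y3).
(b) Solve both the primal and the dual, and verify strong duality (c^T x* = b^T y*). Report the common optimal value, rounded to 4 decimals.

The standard primal-dual pair for 'max c^T x s.t. A x <= b, x >= 0' is:
  Dual:  min b^T y  s.t.  A^T y >= c,  y >= 0.

So the dual LP is:
  minimize  4y1 + 12y2 + 32y3
  subject to:
    y1 + 4y3 >= 5
    y2 + 4y3 >= 4
    y1, y2, y3 >= 0

Solving the primal: x* = (4, 4).
  primal value c^T x* = 36.
Solving the dual: y* = (1, 0, 1).
  dual value b^T y* = 36.
Strong duality: c^T x* = b^T y*. Confirmed.

36


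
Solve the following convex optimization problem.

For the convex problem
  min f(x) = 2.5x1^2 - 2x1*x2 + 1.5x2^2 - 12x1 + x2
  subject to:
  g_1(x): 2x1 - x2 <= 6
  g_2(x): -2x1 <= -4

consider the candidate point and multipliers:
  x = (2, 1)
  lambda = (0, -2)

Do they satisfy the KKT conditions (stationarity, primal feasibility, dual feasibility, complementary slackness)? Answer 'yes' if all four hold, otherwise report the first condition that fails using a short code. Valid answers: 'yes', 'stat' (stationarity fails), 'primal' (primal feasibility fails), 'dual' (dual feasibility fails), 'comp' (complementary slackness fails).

Gradient of f: grad f(x) = Q x + c = (-4, 0)
Constraint values g_i(x) = a_i^T x - b_i:
  g_1((2, 1)) = -3
  g_2((2, 1)) = 0
Stationarity residual: grad f(x) + sum_i lambda_i a_i = (0, 0)
  -> stationarity OK
Primal feasibility (all g_i <= 0): OK
Dual feasibility (all lambda_i >= 0): FAILS
Complementary slackness (lambda_i * g_i(x) = 0 for all i): OK

Verdict: the first failing condition is dual_feasibility -> dual.

dual


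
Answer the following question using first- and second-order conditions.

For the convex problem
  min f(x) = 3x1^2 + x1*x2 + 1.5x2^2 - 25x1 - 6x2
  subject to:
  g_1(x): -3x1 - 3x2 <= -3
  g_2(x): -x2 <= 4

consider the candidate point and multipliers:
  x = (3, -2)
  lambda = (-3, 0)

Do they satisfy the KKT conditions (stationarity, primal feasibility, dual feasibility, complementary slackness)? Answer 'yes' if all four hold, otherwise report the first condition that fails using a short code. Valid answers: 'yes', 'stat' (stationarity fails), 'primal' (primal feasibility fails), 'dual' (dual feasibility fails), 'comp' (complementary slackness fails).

Gradient of f: grad f(x) = Q x + c = (-9, -9)
Constraint values g_i(x) = a_i^T x - b_i:
  g_1((3, -2)) = 0
  g_2((3, -2)) = -2
Stationarity residual: grad f(x) + sum_i lambda_i a_i = (0, 0)
  -> stationarity OK
Primal feasibility (all g_i <= 0): OK
Dual feasibility (all lambda_i >= 0): FAILS
Complementary slackness (lambda_i * g_i(x) = 0 for all i): OK

Verdict: the first failing condition is dual_feasibility -> dual.

dual


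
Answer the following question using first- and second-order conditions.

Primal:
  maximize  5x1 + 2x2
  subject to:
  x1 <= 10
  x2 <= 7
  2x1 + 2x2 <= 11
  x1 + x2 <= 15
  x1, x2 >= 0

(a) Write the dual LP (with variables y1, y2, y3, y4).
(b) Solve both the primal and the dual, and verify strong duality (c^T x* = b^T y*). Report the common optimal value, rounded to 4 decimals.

The standard primal-dual pair for 'max c^T x s.t. A x <= b, x >= 0' is:
  Dual:  min b^T y  s.t.  A^T y >= c,  y >= 0.

So the dual LP is:
  minimize  10y1 + 7y2 + 11y3 + 15y4
  subject to:
    y1 + 2y3 + y4 >= 5
    y2 + 2y3 + y4 >= 2
    y1, y2, y3, y4 >= 0

Solving the primal: x* = (5.5, 0).
  primal value c^T x* = 27.5.
Solving the dual: y* = (0, 0, 2.5, 0).
  dual value b^T y* = 27.5.
Strong duality: c^T x* = b^T y*. Confirmed.

27.5


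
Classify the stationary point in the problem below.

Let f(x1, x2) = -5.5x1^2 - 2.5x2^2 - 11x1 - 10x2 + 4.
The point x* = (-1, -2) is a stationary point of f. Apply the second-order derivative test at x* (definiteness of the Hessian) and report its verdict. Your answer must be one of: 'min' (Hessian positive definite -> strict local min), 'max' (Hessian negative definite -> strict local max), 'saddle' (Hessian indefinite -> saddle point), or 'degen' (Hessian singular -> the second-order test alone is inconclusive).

Compute the Hessian H = grad^2 f:
  H = [[-11, 0], [0, -5]]
Verify stationarity: grad f(x*) = H x* + g = (0, 0).
Eigenvalues of H: -11, -5.
Both eigenvalues < 0, so H is negative definite -> x* is a strict local max.

max


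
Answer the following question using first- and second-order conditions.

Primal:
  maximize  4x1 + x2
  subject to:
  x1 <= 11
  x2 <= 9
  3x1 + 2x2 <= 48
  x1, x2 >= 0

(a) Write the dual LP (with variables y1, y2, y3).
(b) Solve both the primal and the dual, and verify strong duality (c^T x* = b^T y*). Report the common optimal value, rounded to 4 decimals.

The standard primal-dual pair for 'max c^T x s.t. A x <= b, x >= 0' is:
  Dual:  min b^T y  s.t.  A^T y >= c,  y >= 0.

So the dual LP is:
  minimize  11y1 + 9y2 + 48y3
  subject to:
    y1 + 3y3 >= 4
    y2 + 2y3 >= 1
    y1, y2, y3 >= 0

Solving the primal: x* = (11, 7.5).
  primal value c^T x* = 51.5.
Solving the dual: y* = (2.5, 0, 0.5).
  dual value b^T y* = 51.5.
Strong duality: c^T x* = b^T y*. Confirmed.

51.5


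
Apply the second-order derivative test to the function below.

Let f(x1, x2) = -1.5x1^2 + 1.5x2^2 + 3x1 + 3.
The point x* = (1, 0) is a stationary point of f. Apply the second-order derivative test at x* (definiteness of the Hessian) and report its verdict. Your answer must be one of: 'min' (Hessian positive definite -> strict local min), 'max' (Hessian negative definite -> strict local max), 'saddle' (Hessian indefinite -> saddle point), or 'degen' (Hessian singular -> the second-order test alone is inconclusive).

Compute the Hessian H = grad^2 f:
  H = [[-3, 0], [0, 3]]
Verify stationarity: grad f(x*) = H x* + g = (0, 0).
Eigenvalues of H: -3, 3.
Eigenvalues have mixed signs, so H is indefinite -> x* is a saddle point.

saddle


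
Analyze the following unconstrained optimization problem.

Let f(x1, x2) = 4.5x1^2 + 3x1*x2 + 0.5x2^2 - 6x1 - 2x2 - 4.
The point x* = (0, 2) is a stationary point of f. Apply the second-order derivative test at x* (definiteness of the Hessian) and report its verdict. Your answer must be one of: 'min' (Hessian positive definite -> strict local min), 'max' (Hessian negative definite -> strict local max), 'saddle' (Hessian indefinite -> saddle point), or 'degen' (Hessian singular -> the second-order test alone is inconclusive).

Compute the Hessian H = grad^2 f:
  H = [[9, 3], [3, 1]]
Verify stationarity: grad f(x*) = H x* + g = (0, 0).
Eigenvalues of H: 0, 10.
H has a zero eigenvalue (singular; positive semidefinite but not definite), so H is neither positive definite, negative definite, nor indefinite. The second-order test alone is inconclusive -> degen.
(Indeed, f is constant along the null direction of H through x*, so x* is not a strict local extremum.)

degen


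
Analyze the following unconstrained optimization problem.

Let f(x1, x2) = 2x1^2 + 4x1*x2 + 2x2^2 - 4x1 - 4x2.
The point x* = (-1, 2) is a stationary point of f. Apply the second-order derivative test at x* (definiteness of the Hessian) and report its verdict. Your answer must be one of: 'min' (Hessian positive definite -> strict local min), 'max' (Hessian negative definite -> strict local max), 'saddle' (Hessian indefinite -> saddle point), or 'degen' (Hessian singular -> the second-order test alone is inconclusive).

Compute the Hessian H = grad^2 f:
  H = [[4, 4], [4, 4]]
Verify stationarity: grad f(x*) = H x* + g = (0, 0).
Eigenvalues of H: 0, 8.
H has a zero eigenvalue (singular; positive semidefinite but not definite), so H is neither positive definite, negative definite, nor indefinite. The second-order test alone is inconclusive -> degen.
(Indeed, f is constant along the null direction of H through x*, so x* is not a strict local extremum.)

degen


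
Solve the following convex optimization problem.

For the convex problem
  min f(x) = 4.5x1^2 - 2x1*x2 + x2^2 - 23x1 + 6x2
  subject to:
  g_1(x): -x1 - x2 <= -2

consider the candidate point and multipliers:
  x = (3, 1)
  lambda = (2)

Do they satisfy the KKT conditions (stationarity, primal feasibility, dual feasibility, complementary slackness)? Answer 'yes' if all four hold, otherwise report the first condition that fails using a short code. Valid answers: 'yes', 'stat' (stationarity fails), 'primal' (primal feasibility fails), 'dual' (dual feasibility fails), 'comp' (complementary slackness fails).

Gradient of f: grad f(x) = Q x + c = (2, 2)
Constraint values g_i(x) = a_i^T x - b_i:
  g_1((3, 1)) = -2
Stationarity residual: grad f(x) + sum_i lambda_i a_i = (0, 0)
  -> stationarity OK
Primal feasibility (all g_i <= 0): OK
Dual feasibility (all lambda_i >= 0): OK
Complementary slackness (lambda_i * g_i(x) = 0 for all i): FAILS

Verdict: the first failing condition is complementary_slackness -> comp.

comp


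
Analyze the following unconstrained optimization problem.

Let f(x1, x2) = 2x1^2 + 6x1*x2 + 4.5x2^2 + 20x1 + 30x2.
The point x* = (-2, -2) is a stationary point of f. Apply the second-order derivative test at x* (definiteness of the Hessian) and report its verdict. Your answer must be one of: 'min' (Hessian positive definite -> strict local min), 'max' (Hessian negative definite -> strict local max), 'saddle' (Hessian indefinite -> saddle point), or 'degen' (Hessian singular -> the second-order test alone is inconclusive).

Compute the Hessian H = grad^2 f:
  H = [[4, 6], [6, 9]]
Verify stationarity: grad f(x*) = H x* + g = (0, 0).
Eigenvalues of H: 0, 13.
H has a zero eigenvalue (singular; positive semidefinite but not definite), so H is neither positive definite, negative definite, nor indefinite. The second-order test alone is inconclusive -> degen.
(Indeed, f is constant along the null direction of H through x*, so x* is not a strict local extremum.)

degen


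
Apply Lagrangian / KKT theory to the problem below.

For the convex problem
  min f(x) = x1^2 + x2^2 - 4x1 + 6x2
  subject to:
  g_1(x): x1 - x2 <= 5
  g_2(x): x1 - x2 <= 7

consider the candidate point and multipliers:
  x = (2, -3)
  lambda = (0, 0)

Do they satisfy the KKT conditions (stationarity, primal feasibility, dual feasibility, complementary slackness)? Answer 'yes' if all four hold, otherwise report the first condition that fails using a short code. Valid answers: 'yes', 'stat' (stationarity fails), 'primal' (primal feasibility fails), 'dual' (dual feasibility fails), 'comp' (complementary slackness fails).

Gradient of f: grad f(x) = Q x + c = (0, 0)
Constraint values g_i(x) = a_i^T x - b_i:
  g_1((2, -3)) = 0
  g_2((2, -3)) = -2
Stationarity residual: grad f(x) + sum_i lambda_i a_i = (0, 0)
  -> stationarity OK
Primal feasibility (all g_i <= 0): OK
Dual feasibility (all lambda_i >= 0): OK
Complementary slackness (lambda_i * g_i(x) = 0 for all i): OK

Verdict: yes, KKT holds.

yes


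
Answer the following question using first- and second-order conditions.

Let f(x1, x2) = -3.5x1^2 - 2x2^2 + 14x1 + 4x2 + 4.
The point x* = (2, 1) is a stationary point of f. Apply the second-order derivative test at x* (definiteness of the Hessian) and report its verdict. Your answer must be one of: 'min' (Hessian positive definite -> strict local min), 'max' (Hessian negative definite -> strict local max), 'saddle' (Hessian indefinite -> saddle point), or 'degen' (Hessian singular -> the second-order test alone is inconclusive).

Compute the Hessian H = grad^2 f:
  H = [[-7, 0], [0, -4]]
Verify stationarity: grad f(x*) = H x* + g = (0, 0).
Eigenvalues of H: -7, -4.
Both eigenvalues < 0, so H is negative definite -> x* is a strict local max.

max


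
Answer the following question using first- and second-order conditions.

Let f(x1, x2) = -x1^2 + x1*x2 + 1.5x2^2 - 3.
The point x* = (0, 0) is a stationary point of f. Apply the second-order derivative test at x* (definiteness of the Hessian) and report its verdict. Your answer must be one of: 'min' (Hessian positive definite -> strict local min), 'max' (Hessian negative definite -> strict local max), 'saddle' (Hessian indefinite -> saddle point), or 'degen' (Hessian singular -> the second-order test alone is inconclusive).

Compute the Hessian H = grad^2 f:
  H = [[-2, 1], [1, 3]]
Verify stationarity: grad f(x*) = H x* + g = (0, 0).
Eigenvalues of H: -2.1926, 3.1926.
Eigenvalues have mixed signs, so H is indefinite -> x* is a saddle point.

saddle


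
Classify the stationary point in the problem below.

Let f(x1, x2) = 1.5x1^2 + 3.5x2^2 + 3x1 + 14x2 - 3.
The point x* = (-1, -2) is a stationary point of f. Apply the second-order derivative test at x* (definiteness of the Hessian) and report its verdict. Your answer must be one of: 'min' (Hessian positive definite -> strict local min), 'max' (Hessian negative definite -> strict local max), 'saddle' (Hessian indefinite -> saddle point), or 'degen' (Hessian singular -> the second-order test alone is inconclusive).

Compute the Hessian H = grad^2 f:
  H = [[3, 0], [0, 7]]
Verify stationarity: grad f(x*) = H x* + g = (0, 0).
Eigenvalues of H: 3, 7.
Both eigenvalues > 0, so H is positive definite -> x* is a strict local min.

min


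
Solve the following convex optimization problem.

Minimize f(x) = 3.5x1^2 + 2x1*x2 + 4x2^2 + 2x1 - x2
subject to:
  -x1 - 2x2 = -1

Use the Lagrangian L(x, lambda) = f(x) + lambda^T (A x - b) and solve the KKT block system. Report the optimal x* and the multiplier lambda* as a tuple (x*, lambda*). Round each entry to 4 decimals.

Form the Lagrangian:
  L(x, lambda) = (1/2) x^T Q x + c^T x + lambda^T (A x - b)
Stationarity (grad_x L = 0): Q x + c + A^T lambda = 0.
Primal feasibility: A x = b.

This gives the KKT block system:
  [ Q   A^T ] [ x     ]   [-c ]
  [ A    0  ] [ lambda ] = [ b ]

Solving the linear system:
  x*      = (-0.2143, 0.6071)
  lambda* = (1.7143)
  f(x*)   = 0.3393

x* = (-0.2143, 0.6071), lambda* = (1.7143)


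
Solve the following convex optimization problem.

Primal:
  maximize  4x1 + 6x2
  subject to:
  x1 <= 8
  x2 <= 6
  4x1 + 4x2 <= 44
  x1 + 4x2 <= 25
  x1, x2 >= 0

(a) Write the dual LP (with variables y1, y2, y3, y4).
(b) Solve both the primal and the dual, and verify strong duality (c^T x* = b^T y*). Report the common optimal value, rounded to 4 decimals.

The standard primal-dual pair for 'max c^T x s.t. A x <= b, x >= 0' is:
  Dual:  min b^T y  s.t.  A^T y >= c,  y >= 0.

So the dual LP is:
  minimize  8y1 + 6y2 + 44y3 + 25y4
  subject to:
    y1 + 4y3 + y4 >= 4
    y2 + 4y3 + 4y4 >= 6
    y1, y2, y3, y4 >= 0

Solving the primal: x* = (6.3333, 4.6667).
  primal value c^T x* = 53.3333.
Solving the dual: y* = (0, 0, 0.8333, 0.6667).
  dual value b^T y* = 53.3333.
Strong duality: c^T x* = b^T y*. Confirmed.

53.3333


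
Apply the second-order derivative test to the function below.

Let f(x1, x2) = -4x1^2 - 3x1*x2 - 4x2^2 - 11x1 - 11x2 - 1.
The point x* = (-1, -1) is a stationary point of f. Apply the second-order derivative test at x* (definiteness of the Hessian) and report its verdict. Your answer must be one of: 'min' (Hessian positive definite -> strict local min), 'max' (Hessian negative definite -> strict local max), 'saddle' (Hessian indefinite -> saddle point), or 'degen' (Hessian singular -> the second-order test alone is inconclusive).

Compute the Hessian H = grad^2 f:
  H = [[-8, -3], [-3, -8]]
Verify stationarity: grad f(x*) = H x* + g = (0, 0).
Eigenvalues of H: -11, -5.
Both eigenvalues < 0, so H is negative definite -> x* is a strict local max.

max


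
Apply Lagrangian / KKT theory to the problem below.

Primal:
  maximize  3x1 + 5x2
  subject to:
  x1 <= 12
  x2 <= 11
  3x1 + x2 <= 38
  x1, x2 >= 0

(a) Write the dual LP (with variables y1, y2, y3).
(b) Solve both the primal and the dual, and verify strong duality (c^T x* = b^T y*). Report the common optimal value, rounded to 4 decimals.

The standard primal-dual pair for 'max c^T x s.t. A x <= b, x >= 0' is:
  Dual:  min b^T y  s.t.  A^T y >= c,  y >= 0.

So the dual LP is:
  minimize  12y1 + 11y2 + 38y3
  subject to:
    y1 + 3y3 >= 3
    y2 + y3 >= 5
    y1, y2, y3 >= 0

Solving the primal: x* = (9, 11).
  primal value c^T x* = 82.
Solving the dual: y* = (0, 4, 1).
  dual value b^T y* = 82.
Strong duality: c^T x* = b^T y*. Confirmed.

82


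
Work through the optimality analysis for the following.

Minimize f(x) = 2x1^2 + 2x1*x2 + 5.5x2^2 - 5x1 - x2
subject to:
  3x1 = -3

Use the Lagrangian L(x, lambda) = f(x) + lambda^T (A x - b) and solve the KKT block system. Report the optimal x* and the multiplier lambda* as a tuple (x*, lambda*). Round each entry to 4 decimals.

Form the Lagrangian:
  L(x, lambda) = (1/2) x^T Q x + c^T x + lambda^T (A x - b)
Stationarity (grad_x L = 0): Q x + c + A^T lambda = 0.
Primal feasibility: A x = b.

This gives the KKT block system:
  [ Q   A^T ] [ x     ]   [-c ]
  [ A    0  ] [ lambda ] = [ b ]

Solving the linear system:
  x*      = (-1, 0.2727)
  lambda* = (2.8182)
  f(x*)   = 6.5909

x* = (-1, 0.2727), lambda* = (2.8182)


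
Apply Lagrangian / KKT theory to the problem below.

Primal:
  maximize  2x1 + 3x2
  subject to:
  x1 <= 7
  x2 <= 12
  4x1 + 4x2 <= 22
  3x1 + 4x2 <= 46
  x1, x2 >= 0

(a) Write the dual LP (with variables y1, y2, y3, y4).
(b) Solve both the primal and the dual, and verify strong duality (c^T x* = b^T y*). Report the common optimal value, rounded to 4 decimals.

The standard primal-dual pair for 'max c^T x s.t. A x <= b, x >= 0' is:
  Dual:  min b^T y  s.t.  A^T y >= c,  y >= 0.

So the dual LP is:
  minimize  7y1 + 12y2 + 22y3 + 46y4
  subject to:
    y1 + 4y3 + 3y4 >= 2
    y2 + 4y3 + 4y4 >= 3
    y1, y2, y3, y4 >= 0

Solving the primal: x* = (0, 5.5).
  primal value c^T x* = 16.5.
Solving the dual: y* = (0, 0, 0.75, 0).
  dual value b^T y* = 16.5.
Strong duality: c^T x* = b^T y*. Confirmed.

16.5


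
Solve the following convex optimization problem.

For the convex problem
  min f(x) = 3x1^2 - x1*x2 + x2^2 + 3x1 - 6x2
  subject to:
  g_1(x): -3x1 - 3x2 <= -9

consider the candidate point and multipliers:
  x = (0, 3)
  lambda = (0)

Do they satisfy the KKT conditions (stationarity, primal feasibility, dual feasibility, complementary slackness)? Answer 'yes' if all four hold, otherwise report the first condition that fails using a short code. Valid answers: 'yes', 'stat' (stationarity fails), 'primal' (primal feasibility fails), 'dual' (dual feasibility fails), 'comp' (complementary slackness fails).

Gradient of f: grad f(x) = Q x + c = (0, 0)
Constraint values g_i(x) = a_i^T x - b_i:
  g_1((0, 3)) = 0
Stationarity residual: grad f(x) + sum_i lambda_i a_i = (0, 0)
  -> stationarity OK
Primal feasibility (all g_i <= 0): OK
Dual feasibility (all lambda_i >= 0): OK
Complementary slackness (lambda_i * g_i(x) = 0 for all i): OK

Verdict: yes, KKT holds.

yes


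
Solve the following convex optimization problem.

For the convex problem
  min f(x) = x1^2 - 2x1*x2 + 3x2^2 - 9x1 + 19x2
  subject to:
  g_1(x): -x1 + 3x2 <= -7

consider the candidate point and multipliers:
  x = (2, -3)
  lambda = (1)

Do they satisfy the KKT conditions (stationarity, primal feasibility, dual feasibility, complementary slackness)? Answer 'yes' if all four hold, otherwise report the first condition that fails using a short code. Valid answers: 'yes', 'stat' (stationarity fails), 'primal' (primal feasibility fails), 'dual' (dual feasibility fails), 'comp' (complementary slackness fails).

Gradient of f: grad f(x) = Q x + c = (1, -3)
Constraint values g_i(x) = a_i^T x - b_i:
  g_1((2, -3)) = -4
Stationarity residual: grad f(x) + sum_i lambda_i a_i = (0, 0)
  -> stationarity OK
Primal feasibility (all g_i <= 0): OK
Dual feasibility (all lambda_i >= 0): OK
Complementary slackness (lambda_i * g_i(x) = 0 for all i): FAILS

Verdict: the first failing condition is complementary_slackness -> comp.

comp


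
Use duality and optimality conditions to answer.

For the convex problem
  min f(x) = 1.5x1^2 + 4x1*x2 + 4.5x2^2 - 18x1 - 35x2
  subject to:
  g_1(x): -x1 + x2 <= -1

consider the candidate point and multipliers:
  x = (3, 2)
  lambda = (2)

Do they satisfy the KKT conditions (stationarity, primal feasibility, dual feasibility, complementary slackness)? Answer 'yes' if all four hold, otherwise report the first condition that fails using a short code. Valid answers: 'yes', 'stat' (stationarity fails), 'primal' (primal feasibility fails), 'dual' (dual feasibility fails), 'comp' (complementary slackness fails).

Gradient of f: grad f(x) = Q x + c = (-1, -5)
Constraint values g_i(x) = a_i^T x - b_i:
  g_1((3, 2)) = 0
Stationarity residual: grad f(x) + sum_i lambda_i a_i = (-3, -3)
  -> stationarity FAILS
Primal feasibility (all g_i <= 0): OK
Dual feasibility (all lambda_i >= 0): OK
Complementary slackness (lambda_i * g_i(x) = 0 for all i): OK

Verdict: the first failing condition is stationarity -> stat.

stat


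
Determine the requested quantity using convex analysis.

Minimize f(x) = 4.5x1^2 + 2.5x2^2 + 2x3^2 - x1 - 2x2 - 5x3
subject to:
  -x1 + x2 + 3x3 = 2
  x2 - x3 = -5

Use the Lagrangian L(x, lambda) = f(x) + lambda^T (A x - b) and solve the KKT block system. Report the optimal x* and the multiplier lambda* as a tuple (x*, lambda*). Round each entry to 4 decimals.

Form the Lagrangian:
  L(x, lambda) = (1/2) x^T Q x + c^T x + lambda^T (A x - b)
Stationarity (grad_x L = 0): Q x + c + A^T lambda = 0.
Primal feasibility: A x = b.

This gives the KKT block system:
  [ Q   A^T ] [ x     ]   [-c ]
  [ A    0  ] [ lambda ] = [ b ]

Solving the linear system:
  x*      = (0.5294, -3.1176, 1.8824)
  lambda* = (3.7647, 13.8235)
  f(x*)   = 28.9412

x* = (0.5294, -3.1176, 1.8824), lambda* = (3.7647, 13.8235)


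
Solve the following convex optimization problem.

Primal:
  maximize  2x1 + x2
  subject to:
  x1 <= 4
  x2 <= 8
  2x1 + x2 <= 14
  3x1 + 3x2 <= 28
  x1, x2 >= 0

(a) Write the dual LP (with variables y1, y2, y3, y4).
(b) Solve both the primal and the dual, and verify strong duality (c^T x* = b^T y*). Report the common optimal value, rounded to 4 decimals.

The standard primal-dual pair for 'max c^T x s.t. A x <= b, x >= 0' is:
  Dual:  min b^T y  s.t.  A^T y >= c,  y >= 0.

So the dual LP is:
  minimize  4y1 + 8y2 + 14y3 + 28y4
  subject to:
    y1 + 2y3 + 3y4 >= 2
    y2 + y3 + 3y4 >= 1
    y1, y2, y3, y4 >= 0

Solving the primal: x* = (4, 5.3333).
  primal value c^T x* = 13.3333.
Solving the dual: y* = (1, 0, 0, 0.3333).
  dual value b^T y* = 13.3333.
Strong duality: c^T x* = b^T y*. Confirmed.

13.3333


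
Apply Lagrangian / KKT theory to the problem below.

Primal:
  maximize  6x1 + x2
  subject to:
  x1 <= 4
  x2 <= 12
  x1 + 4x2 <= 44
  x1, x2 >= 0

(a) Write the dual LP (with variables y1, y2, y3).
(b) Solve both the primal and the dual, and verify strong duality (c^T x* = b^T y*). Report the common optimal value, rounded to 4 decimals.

The standard primal-dual pair for 'max c^T x s.t. A x <= b, x >= 0' is:
  Dual:  min b^T y  s.t.  A^T y >= c,  y >= 0.

So the dual LP is:
  minimize  4y1 + 12y2 + 44y3
  subject to:
    y1 + y3 >= 6
    y2 + 4y3 >= 1
    y1, y2, y3 >= 0

Solving the primal: x* = (4, 10).
  primal value c^T x* = 34.
Solving the dual: y* = (5.75, 0, 0.25).
  dual value b^T y* = 34.
Strong duality: c^T x* = b^T y*. Confirmed.

34


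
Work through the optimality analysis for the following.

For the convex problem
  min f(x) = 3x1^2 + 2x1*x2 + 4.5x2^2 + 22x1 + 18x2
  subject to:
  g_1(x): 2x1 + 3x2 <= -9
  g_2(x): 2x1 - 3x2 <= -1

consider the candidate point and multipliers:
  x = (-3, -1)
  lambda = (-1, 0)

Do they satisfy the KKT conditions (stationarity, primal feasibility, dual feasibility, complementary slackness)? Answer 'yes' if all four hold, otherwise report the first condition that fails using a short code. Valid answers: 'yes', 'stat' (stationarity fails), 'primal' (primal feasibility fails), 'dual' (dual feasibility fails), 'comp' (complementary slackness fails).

Gradient of f: grad f(x) = Q x + c = (2, 3)
Constraint values g_i(x) = a_i^T x - b_i:
  g_1((-3, -1)) = 0
  g_2((-3, -1)) = -2
Stationarity residual: grad f(x) + sum_i lambda_i a_i = (0, 0)
  -> stationarity OK
Primal feasibility (all g_i <= 0): OK
Dual feasibility (all lambda_i >= 0): FAILS
Complementary slackness (lambda_i * g_i(x) = 0 for all i): OK

Verdict: the first failing condition is dual_feasibility -> dual.

dual


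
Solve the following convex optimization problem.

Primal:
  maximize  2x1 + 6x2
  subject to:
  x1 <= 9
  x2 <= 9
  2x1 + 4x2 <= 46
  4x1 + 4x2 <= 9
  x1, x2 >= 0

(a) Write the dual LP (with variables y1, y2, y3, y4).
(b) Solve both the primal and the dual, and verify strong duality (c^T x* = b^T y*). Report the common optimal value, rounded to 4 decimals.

The standard primal-dual pair for 'max c^T x s.t. A x <= b, x >= 0' is:
  Dual:  min b^T y  s.t.  A^T y >= c,  y >= 0.

So the dual LP is:
  minimize  9y1 + 9y2 + 46y3 + 9y4
  subject to:
    y1 + 2y3 + 4y4 >= 2
    y2 + 4y3 + 4y4 >= 6
    y1, y2, y3, y4 >= 0

Solving the primal: x* = (0, 2.25).
  primal value c^T x* = 13.5.
Solving the dual: y* = (0, 0, 0, 1.5).
  dual value b^T y* = 13.5.
Strong duality: c^T x* = b^T y*. Confirmed.

13.5
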